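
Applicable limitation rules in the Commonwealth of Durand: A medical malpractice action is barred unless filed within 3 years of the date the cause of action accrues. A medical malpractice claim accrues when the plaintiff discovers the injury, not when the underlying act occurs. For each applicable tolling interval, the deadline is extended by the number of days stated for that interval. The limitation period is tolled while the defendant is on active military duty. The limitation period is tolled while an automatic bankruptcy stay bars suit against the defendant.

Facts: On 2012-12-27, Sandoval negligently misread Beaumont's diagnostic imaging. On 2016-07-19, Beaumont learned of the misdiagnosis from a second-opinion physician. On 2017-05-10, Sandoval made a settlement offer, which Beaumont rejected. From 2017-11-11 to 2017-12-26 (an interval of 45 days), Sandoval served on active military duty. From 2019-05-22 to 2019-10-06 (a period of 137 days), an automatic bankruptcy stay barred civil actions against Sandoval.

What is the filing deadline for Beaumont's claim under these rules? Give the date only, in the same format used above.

Under the discovery rule, the claim accrued on 2016-07-19, when Beaumont discovered the injury — not on the 2012-12-27 date of the underlying act.
The untolled deadline — 3 years after 2016-07-19 — is 2019-07-19.
The defendant's active military service from 2017-11-11 to 2017-12-26 tolled the period for 45 days, extending the deadline to 2019-09-02.
The period was tolled for 137 days by the automatic bankruptcy stay (2019-05-22 to 2019-10-06), pushing the deadline to 2020-01-17.
The other events in the timeline have no effect on the limitation period under the stated rules.

2020-01-17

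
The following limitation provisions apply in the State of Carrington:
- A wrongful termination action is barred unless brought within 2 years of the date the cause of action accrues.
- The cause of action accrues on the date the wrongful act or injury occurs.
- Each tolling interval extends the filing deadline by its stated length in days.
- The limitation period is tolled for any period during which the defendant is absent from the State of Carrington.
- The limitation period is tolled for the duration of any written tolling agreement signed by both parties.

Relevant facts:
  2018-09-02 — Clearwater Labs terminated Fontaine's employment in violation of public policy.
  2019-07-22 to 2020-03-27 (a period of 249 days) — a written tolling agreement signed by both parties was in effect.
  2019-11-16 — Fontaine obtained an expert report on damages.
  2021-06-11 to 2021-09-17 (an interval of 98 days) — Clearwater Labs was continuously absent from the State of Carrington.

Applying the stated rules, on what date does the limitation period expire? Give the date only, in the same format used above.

The claim accrued on 2018-09-02, when the wrongful act occurred.
2 years from 2018-09-02 is 2020-09-02.
The written tolling agreement from 2019-07-22 to 2020-03-27 tolled the period for 249 days, extending the deadline to 2021-05-09.
By the time the defendant's absence from the jurisdiction began on 2021-06-11, the limitation period had already expired on 2021-05-09; that interval cannot revive it.
None of the other events listed affects the running of the period under the stated rules.

2021-05-09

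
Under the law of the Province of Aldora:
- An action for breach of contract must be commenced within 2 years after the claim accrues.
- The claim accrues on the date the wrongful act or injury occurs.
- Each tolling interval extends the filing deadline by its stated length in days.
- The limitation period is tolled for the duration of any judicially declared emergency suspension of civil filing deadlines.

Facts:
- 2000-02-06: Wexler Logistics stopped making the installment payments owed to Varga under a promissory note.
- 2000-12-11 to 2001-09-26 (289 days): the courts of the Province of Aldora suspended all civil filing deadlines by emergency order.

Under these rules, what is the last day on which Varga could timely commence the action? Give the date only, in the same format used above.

The claim accrued on 2000-02-06, the date of the act.
2 years from 2000-02-06 is 2002-02-06.
The emergency suspension of filing deadlines from 2000-12-11 to 2001-09-26 tolled the period for 289 days, extending the deadline to 2002-11-22.

2002-11-22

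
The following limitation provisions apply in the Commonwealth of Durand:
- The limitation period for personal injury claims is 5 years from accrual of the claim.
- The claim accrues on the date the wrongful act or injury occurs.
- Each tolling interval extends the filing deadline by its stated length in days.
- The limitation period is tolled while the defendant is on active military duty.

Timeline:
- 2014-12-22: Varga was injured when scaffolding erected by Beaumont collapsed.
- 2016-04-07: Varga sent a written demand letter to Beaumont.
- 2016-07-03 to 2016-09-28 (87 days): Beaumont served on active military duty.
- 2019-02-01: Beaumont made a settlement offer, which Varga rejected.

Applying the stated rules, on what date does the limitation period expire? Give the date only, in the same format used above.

The limitation period began to run on 2014-12-22.
5 years from 2014-12-22 is 2019-12-22.
The period was tolled for 87 days by the defendant's active military service (2016-07-03 to 2016-09-28), pushing the deadline to 2020-03-18.
Nothing else in the chronology tolls or restarts the period.

2020-03-18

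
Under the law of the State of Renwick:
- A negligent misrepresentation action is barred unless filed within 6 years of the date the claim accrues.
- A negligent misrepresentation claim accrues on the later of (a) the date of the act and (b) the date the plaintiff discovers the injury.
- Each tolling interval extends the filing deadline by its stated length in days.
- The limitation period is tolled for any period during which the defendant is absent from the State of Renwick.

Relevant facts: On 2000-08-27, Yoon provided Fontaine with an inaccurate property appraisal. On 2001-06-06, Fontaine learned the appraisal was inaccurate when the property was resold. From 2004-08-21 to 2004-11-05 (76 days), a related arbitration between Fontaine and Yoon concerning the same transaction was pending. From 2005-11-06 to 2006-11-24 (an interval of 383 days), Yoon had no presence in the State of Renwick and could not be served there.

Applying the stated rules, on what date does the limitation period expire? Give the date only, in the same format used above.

Taking the later of the act (2000-08-27) and discovery (2001-06-06), the claim accrued on 2001-06-06.
The untolled deadline — 6 years after 2001-06-06 — is 2007-06-06.
The period was tolled for 383 days by the defendant's absence from the jurisdiction (2005-11-06 to 2006-11-24), pushing the deadline to 2008-06-23.
Although a pending arbitration ran from 2004-08-21 to 2004-11-05, the stated rules do not make that a tolling event, so it is disregarded.

2008-06-23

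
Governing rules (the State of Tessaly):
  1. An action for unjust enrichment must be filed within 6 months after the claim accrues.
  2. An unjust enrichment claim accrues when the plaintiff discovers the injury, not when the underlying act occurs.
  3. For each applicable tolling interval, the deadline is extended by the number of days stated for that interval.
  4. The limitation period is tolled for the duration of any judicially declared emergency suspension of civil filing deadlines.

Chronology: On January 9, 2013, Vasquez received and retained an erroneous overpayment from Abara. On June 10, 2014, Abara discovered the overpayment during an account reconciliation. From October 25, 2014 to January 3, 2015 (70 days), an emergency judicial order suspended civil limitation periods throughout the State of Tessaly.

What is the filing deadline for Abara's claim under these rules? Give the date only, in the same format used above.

The claim did not accrue until Abara discovered the injury on June 10, 2014; the January 9, 2013 act date does not start the clock under the stated rule.
The untolled deadline — 6 months after June 10, 2014 — is December 10, 2014.
Because the emergency suspension of filing deadlines ran from October 25, 2014 to January 3, 2015, the deadline is extended by 70 days to February 18, 2015.

February 18, 2015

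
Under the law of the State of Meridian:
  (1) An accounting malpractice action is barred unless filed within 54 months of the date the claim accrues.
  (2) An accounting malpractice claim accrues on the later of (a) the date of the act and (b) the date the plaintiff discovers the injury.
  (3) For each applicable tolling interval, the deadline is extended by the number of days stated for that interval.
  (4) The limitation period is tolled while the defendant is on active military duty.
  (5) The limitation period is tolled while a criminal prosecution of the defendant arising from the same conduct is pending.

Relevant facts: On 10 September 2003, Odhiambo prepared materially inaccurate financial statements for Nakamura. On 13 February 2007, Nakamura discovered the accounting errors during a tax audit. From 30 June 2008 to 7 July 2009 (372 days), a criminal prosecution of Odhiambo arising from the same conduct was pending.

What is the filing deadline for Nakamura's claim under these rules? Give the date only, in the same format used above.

The claim accrued on 13 February 2007 — the later of the 10 September 2003 act and the 13 February 2007 discovery.
54 months from 13 February 2007 is 13 August 2011.
Because the pending criminal prosecution ran from 30 June 2008 to 7 July 2009, the deadline is extended by 372 days to 19 August 2012.

19 August 2012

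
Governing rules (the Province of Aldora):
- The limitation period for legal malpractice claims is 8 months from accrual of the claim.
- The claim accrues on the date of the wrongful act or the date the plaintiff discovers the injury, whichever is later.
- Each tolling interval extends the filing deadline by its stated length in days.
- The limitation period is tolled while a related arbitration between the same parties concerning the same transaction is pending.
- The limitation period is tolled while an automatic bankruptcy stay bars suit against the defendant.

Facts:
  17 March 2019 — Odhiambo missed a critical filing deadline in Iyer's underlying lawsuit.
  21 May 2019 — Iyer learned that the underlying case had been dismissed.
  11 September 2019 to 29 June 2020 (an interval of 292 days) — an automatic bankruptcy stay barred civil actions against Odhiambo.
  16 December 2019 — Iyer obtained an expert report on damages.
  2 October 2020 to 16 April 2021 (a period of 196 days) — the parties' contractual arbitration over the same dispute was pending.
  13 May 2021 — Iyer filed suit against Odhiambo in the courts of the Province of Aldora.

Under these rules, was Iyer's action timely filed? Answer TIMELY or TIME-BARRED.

The claim accrued on 21 May 2019 — the later of the 17 March 2019 act and the 21 May 2019 discovery.
Adding the 8 months base period to 21 May 2019 gives a deadline of 21 January 2020, before any tolling.
Because the automatic bankruptcy stay ran from 11 September 2019 to 29 June 2020, the deadline is extended by 292 days to 8 November 2020.
The pending related arbitration from 2 October 2020 to 16 April 2021 tolled the period for 196 days, extending the deadline to 23 May 2021.
The other events in the timeline have no effect on the limitation period under the stated rules.
The 13 May 2021 filing precedes the 23 May 2021 deadline; the claim is timely.

TIMELY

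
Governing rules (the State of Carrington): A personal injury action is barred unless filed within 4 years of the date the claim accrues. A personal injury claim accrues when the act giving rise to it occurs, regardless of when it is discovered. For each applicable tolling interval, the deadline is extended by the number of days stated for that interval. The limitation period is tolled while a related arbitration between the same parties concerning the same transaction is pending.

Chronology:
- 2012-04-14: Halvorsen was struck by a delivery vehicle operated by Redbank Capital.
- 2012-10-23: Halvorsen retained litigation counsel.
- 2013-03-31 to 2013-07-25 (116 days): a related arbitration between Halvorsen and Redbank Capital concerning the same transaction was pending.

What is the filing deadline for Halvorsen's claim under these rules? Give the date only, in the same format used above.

2016-08-08

The claim accrued on 2012-04-14, when the wrongful act occurred.
Adding the 4 years base period to 2012-04-14 gives a deadline of 2016-04-14, before any tolling.
The pending related arbitration from 2013-03-31 to 2013-07-25 tolled the period for 116 days, extending the deadline to 2016-08-08.
Nothing else in the chronology tolls or restarts the period.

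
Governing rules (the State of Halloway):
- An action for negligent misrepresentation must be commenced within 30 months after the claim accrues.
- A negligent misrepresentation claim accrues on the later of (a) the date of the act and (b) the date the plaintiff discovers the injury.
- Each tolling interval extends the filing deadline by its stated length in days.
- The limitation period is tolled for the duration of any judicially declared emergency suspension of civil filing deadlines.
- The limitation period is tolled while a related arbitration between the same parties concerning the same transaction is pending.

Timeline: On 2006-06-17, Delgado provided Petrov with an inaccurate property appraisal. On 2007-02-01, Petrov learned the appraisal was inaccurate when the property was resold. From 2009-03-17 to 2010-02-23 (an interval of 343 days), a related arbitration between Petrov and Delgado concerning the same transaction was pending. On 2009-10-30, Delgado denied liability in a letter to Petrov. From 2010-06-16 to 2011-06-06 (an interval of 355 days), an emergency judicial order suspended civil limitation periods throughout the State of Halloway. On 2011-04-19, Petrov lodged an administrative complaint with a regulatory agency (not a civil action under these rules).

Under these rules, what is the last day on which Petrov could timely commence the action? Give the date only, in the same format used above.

Because discovery on 2007-02-01 post-dates the 2006-06-17 act, accrual under the later-of rule falls on 2007-02-01.
Adding the 30 months base period to 2007-02-01 gives a deadline of 2009-08-01, before any tolling.
The pending related arbitration from 2009-03-17 to 2010-02-23 tolled the period for 343 days, extending the deadline to 2010-07-10.
Because the emergency suspension of filing deadlines ran from 2010-06-16 to 2011-06-06, the deadline is extended by 355 days to 2011-06-30.
The other events in the timeline have no effect on the limitation period under the stated rules.

2011-06-30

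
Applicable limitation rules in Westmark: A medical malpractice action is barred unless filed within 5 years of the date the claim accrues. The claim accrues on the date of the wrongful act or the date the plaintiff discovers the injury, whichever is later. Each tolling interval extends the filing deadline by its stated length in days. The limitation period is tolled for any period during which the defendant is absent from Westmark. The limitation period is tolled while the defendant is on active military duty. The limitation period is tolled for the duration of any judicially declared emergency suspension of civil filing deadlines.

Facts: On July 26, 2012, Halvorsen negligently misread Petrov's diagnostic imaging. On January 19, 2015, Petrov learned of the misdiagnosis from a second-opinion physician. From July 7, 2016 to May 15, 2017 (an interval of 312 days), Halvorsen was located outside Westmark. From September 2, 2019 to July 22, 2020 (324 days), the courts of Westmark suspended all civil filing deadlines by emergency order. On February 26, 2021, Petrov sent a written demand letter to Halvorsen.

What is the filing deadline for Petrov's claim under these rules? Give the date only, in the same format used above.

The claim accrued on January 19, 2015 — the later of the July 26, 2012 act and the January 19, 2015 discovery.
The untolled deadline — 5 years after January 19, 2015 — is January 19, 2020.
The defendant's absence from the jurisdiction from July 7, 2016 to May 15, 2017 tolled the period for 312 days, extending the deadline to November 26, 2020.
The emergency suspension of filing deadlines from September 2, 2019 to July 22, 2020 tolled the period for 324 days, extending the deadline to October 16, 2021.
Nothing else in the chronology tolls or restarts the period.

October 16, 2021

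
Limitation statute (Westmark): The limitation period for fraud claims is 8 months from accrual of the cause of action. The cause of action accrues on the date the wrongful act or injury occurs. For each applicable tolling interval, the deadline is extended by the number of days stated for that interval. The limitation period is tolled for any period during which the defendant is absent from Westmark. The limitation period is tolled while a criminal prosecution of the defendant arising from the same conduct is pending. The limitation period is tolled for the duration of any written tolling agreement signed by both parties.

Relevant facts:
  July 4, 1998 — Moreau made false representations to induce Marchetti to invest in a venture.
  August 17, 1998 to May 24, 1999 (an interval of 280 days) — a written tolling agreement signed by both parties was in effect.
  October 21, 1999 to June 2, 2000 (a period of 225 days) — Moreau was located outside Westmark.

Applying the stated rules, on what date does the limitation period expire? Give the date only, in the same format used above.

July 21, 2000

The cause of action accrued on July 4, 1998, the date of the act.
The untolled deadline — 8 months after July 4, 1998 — is March 4, 1999.
The written tolling agreement from August 17, 1998 to May 24, 1999 tolled the period for 280 days, extending the deadline to December 9, 1999.
The period was tolled for 225 days by the defendant's absence from the jurisdiction (October 21, 1999 to June 2, 2000), pushing the deadline to July 21, 2000.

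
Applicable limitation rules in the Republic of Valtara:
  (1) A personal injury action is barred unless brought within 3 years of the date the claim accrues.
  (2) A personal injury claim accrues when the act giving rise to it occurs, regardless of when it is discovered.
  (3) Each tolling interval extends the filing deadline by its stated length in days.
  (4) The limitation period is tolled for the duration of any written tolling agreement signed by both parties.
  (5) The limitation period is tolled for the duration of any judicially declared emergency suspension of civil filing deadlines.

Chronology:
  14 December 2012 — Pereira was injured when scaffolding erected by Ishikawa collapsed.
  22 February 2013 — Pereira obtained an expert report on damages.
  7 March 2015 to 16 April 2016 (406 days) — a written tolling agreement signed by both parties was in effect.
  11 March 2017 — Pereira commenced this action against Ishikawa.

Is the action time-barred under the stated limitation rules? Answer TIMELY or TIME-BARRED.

TIME-BARRED

The claim accrued on 14 December 2012, when the wrongful act occurred.
The untolled deadline — 3 years after 14 December 2012 — is 14 December 2015.
Because the written tolling agreement ran from 7 March 2015 to 16 April 2016, the deadline is extended by 406 days to 23 January 2017.
Nothing else in the chronology tolls or restarts the period.
Filing on 11 March 2017 missed the 23 January 2017 deadline — the action is time-barred.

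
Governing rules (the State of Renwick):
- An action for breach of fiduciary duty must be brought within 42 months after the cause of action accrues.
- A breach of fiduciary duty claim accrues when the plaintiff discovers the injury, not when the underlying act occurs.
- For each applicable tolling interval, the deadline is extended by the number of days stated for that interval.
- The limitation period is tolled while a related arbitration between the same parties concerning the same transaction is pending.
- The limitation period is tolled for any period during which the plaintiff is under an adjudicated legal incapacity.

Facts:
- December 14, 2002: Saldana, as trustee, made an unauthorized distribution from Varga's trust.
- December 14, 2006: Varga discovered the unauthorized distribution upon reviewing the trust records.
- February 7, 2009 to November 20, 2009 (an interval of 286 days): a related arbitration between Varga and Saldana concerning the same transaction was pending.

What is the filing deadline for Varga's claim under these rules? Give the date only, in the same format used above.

March 27, 2011

The claim did not accrue until Varga discovered the injury on December 14, 2006; the December 14, 2002 act date does not start the clock under the stated rule.
The untolled deadline — 42 months after December 14, 2006 — is June 14, 2010.
The pending related arbitration from February 7, 2009 to November 20, 2009 tolled the period for 286 days, extending the deadline to March 27, 2011.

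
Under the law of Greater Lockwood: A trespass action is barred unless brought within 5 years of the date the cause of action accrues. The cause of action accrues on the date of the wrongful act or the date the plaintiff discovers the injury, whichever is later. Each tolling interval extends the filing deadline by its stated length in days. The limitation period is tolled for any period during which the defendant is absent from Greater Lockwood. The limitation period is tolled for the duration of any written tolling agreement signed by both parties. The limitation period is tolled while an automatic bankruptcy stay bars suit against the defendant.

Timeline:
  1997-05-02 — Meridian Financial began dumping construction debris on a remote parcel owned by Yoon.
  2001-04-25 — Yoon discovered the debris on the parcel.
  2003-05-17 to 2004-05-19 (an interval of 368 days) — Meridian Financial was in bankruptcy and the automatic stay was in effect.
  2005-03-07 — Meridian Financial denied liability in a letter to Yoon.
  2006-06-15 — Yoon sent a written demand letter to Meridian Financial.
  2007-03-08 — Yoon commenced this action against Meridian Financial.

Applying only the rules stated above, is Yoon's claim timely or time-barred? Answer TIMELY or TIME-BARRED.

Taking the later of the act (1997-05-02) and discovery (2001-04-25), the claim accrued on 2001-04-25.
Adding the 5 years base period to 2001-04-25 gives a deadline of 2006-04-25, before any tolling.
Because the automatic bankruptcy stay ran from 2003-05-17 to 2004-05-19, the deadline is extended by 368 days to 2007-04-28.
Nothing else in the chronology tolls or restarts the period.
Yoon filed on 2007-03-08, before the 2007-04-28 deadline, so the action is timely.

TIMELY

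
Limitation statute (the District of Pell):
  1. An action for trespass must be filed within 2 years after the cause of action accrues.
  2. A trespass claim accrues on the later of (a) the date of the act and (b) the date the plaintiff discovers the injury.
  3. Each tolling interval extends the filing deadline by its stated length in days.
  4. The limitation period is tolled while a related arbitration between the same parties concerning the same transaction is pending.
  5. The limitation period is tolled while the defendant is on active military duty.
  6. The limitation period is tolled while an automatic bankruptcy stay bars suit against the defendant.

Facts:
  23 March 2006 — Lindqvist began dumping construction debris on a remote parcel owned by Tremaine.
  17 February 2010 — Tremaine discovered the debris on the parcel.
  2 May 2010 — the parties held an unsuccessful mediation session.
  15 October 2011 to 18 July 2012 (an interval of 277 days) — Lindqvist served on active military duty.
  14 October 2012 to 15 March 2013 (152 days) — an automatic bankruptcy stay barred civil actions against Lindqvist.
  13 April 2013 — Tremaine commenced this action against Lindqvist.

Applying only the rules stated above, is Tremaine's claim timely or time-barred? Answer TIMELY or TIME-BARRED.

TIMELY

Taking the later of the act (23 March 2006) and discovery (17 February 2010), the claim accrued on 17 February 2010.
2 years from 17 February 2010 is 17 February 2012.
The defendant's active military service from 15 October 2011 to 18 July 2012 tolled the period for 277 days, extending the deadline to 20 November 2012.
Because the automatic bankruptcy stay ran from 14 October 2012 to 15 March 2013, the deadline is extended by 152 days to 21 April 2013.
Nothing else in the chronology tolls or restarts the period.
Tremaine filed on 13 April 2013, before the 21 April 2013 deadline, so the action is timely.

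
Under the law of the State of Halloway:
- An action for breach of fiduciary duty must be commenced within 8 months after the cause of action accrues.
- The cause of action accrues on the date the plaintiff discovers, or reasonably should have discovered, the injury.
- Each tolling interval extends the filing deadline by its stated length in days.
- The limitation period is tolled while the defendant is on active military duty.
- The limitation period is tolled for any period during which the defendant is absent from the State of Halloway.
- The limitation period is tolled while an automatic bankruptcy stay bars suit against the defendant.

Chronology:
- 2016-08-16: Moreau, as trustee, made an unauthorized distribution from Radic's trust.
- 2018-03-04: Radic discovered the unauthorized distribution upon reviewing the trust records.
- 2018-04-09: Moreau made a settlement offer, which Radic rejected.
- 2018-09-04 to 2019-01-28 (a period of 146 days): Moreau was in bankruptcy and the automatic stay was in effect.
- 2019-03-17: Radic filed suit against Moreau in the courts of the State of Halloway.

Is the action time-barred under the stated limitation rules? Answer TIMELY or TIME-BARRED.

Accrual is tied to discovery, so the period began on 2018-03-04 rather than on 2016-08-16 when the act occurred.
8 months from 2018-03-04 is 2018-11-04.
The automatic bankruptcy stay from 2018-09-04 to 2019-01-28 tolled the period for 146 days, extending the deadline to 2019-03-30.
The other events in the timeline have no effect on the limitation period under the stated rules.
The 2019-03-17 filing precedes the 2019-03-30 deadline; the claim is timely.

TIMELY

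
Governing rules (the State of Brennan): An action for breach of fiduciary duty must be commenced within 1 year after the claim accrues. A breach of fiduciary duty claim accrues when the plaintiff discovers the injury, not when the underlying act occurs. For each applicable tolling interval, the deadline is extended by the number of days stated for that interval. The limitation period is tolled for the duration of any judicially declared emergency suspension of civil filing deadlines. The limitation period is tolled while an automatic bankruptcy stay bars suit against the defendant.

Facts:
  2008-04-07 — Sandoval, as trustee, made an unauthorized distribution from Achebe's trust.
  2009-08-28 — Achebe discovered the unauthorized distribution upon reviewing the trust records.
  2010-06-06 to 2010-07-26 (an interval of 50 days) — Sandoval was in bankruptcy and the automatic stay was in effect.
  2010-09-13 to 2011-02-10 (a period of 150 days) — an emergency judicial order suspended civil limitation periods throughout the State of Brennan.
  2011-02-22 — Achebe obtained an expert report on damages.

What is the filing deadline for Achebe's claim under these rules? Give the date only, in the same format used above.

2011-03-16

Accrual is tied to discovery, so the period began on 2009-08-28 rather than on 2008-04-07 when the act occurred.
The untolled deadline — 1 year after 2009-08-28 — is 2010-08-28.
The automatic bankruptcy stay from 2010-06-06 to 2010-07-26 tolled the period for 50 days, extending the deadline to 2010-10-17.
Because the emergency suspension of filing deadlines ran from 2010-09-13 to 2011-02-10, the deadline is extended by 150 days to 2011-03-16.
Nothing else in the chronology tolls or restarts the period.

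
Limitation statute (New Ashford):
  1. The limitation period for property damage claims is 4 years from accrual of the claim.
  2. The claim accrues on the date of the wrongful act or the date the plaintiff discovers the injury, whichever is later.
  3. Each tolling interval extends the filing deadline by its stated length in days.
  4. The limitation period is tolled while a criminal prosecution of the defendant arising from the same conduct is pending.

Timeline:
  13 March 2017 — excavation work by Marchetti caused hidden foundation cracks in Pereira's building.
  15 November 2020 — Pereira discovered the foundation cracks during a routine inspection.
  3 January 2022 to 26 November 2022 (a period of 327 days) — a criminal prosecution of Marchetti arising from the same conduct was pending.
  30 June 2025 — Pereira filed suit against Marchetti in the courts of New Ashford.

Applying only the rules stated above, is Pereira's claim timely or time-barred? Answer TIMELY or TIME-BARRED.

TIMELY

Taking the later of the act (13 March 2017) and discovery (15 November 2020), the claim accrued on 15 November 2020.
Adding the 4 years base period to 15 November 2020 gives a deadline of 15 November 2024, before any tolling.
Because the pending criminal prosecution ran from 3 January 2022 to 26 November 2022, the deadline is extended by 327 days to 8 October 2025.
Filing on 30 June 2025 beat the 8 October 2025 deadline — the action is timely.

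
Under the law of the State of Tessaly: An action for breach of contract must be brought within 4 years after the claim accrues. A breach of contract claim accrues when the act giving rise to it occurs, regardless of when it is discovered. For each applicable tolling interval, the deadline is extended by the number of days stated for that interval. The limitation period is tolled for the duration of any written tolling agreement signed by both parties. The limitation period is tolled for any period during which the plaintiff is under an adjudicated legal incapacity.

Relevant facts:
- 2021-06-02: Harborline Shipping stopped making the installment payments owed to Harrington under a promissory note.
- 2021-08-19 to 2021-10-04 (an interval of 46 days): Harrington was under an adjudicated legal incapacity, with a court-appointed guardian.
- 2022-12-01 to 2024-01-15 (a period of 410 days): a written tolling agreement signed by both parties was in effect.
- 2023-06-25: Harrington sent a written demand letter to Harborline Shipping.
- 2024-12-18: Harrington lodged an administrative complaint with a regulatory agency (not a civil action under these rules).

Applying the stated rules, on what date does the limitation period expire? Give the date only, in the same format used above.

2026-09-01

The claim accrued on 2021-06-02, when the wrongful act occurred.
The untolled deadline — 4 years after 2021-06-02 — is 2025-06-02.
The period was tolled for 46 days by the plaintiff's legal incapacity (2021-08-19 to 2021-10-04), pushing the deadline to 2025-07-18.
The period was tolled for 410 days by the written tolling agreement (2022-12-01 to 2024-01-15), pushing the deadline to 2026-09-01.
The other events in the timeline have no effect on the limitation period under the stated rules.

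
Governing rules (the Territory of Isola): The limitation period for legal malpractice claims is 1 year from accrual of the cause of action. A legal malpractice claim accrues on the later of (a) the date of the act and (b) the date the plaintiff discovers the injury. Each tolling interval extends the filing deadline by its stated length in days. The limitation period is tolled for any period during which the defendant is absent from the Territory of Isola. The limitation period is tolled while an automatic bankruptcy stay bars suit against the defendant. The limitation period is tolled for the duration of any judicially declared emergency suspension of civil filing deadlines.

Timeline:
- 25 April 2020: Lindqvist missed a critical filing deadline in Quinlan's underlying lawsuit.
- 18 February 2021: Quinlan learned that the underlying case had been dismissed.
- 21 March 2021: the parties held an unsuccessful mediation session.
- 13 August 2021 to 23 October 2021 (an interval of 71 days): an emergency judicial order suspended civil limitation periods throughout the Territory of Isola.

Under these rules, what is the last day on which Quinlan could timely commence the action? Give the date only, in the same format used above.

The claim accrued on 18 February 2021 — the later of the 25 April 2020 act and the 18 February 2021 discovery.
Adding the 1 year base period to 18 February 2021 gives a deadline of 18 February 2022, before any tolling.
The emergency suspension of filing deadlines from 13 August 2021 to 23 October 2021 tolled the period for 71 days, extending the deadline to 30 April 2022.
None of the other events listed affects the running of the period under the stated rules.

30 April 2022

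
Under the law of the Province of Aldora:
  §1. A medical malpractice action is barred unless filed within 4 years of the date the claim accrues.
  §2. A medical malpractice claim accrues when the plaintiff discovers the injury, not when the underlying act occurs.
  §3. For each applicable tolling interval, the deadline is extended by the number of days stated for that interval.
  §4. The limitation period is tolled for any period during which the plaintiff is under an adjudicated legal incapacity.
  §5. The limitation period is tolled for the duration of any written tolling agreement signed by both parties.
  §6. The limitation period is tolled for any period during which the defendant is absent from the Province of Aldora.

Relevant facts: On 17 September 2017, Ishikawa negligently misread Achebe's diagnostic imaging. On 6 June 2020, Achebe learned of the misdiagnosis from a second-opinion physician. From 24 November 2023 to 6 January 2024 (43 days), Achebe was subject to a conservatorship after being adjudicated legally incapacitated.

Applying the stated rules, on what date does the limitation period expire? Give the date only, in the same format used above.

19 July 2024

The claim did not accrue until Achebe discovered the injury on 6 June 2020; the 17 September 2017 act date does not start the clock under the stated rule.
Adding the 4 years base period to 6 June 2020 gives a deadline of 6 June 2024, before any tolling.
The period was tolled for 43 days by the plaintiff's legal incapacity (24 November 2023 to 6 January 2024), pushing the deadline to 19 July 2024.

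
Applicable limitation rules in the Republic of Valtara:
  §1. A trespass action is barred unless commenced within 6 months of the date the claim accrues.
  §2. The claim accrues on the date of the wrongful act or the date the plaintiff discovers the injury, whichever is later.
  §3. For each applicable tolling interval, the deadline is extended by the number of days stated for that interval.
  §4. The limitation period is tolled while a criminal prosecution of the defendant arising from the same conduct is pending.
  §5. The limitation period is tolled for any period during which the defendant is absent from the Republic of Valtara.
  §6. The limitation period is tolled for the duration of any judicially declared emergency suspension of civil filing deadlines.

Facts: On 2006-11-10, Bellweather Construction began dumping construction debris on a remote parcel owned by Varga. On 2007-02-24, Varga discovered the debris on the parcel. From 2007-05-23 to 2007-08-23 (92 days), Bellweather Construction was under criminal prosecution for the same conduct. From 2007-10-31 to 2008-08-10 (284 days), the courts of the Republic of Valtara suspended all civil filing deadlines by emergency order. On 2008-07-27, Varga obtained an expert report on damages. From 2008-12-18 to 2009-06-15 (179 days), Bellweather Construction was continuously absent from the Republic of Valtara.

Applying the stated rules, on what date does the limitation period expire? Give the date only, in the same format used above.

2008-09-03

Taking the later of the act (2006-11-10) and discovery (2007-02-24), the claim accrued on 2007-02-24.
The untolled deadline — 6 months after 2007-02-24 — is 2007-08-24.
The pending criminal prosecution from 2007-05-23 to 2007-08-23 tolled the period for 92 days, extending the deadline to 2007-11-24.
Because the emergency suspension of filing deadlines ran from 2007-10-31 to 2008-08-10, the deadline is extended by 284 days to 2008-09-03.
The defendant's absence from the jurisdiction from 2008-12-18 to 2009-06-15 began after the period had already run on 2008-09-03, so it has no tolling effect.
Nothing else in the chronology tolls or restarts the period.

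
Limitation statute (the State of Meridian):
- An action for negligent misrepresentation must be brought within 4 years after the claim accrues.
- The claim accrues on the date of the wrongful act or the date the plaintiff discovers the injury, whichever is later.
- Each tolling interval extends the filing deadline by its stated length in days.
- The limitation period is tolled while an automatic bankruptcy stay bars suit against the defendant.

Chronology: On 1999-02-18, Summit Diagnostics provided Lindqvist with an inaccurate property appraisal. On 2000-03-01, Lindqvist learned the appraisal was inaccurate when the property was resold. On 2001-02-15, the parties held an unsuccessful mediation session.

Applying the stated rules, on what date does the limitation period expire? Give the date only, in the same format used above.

Taking the later of the act (1999-02-18) and discovery (2000-03-01), the claim accrued on 2000-03-01.
The untolled deadline — 4 years after 2000-03-01 — is 2004-03-01.
None of the other events listed affects the running of the period under the stated rules.

2004-03-01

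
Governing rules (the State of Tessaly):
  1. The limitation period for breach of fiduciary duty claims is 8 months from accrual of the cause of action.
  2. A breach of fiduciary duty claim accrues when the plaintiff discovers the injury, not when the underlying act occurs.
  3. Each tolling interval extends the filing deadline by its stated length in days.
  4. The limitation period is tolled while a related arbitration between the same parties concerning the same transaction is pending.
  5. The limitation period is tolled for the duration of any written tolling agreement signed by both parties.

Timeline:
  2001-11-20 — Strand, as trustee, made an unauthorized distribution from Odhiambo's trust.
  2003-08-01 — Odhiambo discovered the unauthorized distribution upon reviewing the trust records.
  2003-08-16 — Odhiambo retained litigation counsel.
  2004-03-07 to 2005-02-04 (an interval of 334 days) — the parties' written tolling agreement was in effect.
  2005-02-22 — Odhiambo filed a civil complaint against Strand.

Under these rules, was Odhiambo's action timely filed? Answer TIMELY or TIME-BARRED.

Under the discovery rule, the claim accrued on 2003-08-01, when Odhiambo discovered the injury — not on the 2001-11-20 date of the underlying act.
The untolled deadline — 8 months after 2003-08-01 — is 2004-04-01.
Because the written tolling agreement ran from 2004-03-07 to 2005-02-04, the deadline is extended by 334 days to 2005-03-01.
Nothing else in the chronology tolls or restarts the period.
The 2005-02-22 filing precedes the 2005-03-01 deadline; the claim is timely.

TIMELY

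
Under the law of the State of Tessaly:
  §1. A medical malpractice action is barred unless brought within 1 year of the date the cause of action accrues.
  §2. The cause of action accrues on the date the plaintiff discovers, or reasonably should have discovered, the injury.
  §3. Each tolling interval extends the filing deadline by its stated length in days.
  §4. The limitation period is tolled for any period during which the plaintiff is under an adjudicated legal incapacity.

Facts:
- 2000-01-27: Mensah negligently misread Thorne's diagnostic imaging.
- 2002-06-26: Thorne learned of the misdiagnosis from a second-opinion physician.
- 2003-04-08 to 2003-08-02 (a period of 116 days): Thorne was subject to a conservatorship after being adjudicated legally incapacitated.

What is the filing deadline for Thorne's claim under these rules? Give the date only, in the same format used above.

Under the discovery rule, the claim accrued on 2002-06-26, when Thorne discovered the injury — not on the 2000-01-27 date of the underlying act.
The untolled deadline — 1 year after 2002-06-26 — is 2003-06-26.
The period was tolled for 116 days by the plaintiff's legal incapacity (2003-04-08 to 2003-08-02), pushing the deadline to 2003-10-20.

2003-10-20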